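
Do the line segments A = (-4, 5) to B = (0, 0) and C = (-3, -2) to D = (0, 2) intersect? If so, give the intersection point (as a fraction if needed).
Yes; intersection at (-24/31, 30/31) (t = 25/31 on AB, s = 23/31 on CD)

Parametrize AB as A + t(B − A) = (-4 + 4 t, 5 + -5 t) and CD as C + s(D − C) = (-3 + 3 s, -2 + 4 s). Solve the linear system for (t, s). Determinant = -31 ≠ 0, so a unique intersection of the containing lines exists. Solution: t = 25/31, s = 23/31 — both in [0, 1], so the segments cross. Intersection point: (-24/31, 30/31).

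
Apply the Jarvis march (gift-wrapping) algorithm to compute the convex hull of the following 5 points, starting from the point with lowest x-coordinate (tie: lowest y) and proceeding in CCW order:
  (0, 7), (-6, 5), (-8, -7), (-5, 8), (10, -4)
Hull (CCW) = [(-8, -7), (10, -4), (0, 7), (-5, 8), (-6, 5)]

Jarvis march: at each step, from the current hull vertex p, select the next vertex q as the point such that every other point lies strictly to the left of (or on) the directed line p → q. (Equivalently: for every other point r, the cross product (q − p) × (r − p) ≥ 0.)
Starting point (lowest x, tie lowest y): (-8, -7). Wrap until returning to start. Resulting hull: (-8, -7), (10, -4), (0, 7), (-5, 8), (-6, 5).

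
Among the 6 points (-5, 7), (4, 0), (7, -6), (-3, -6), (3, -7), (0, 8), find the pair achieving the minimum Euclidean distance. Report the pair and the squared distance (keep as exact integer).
Pair = ((7, -6), (3, -7)); squared distance = 17

Compute all C(6, 2) = 15 pairwise squared distances (x_i − x_j)² + (y_i − y_j)². The minimum is 17, attained by the pair ((7, -6), (3, -7)).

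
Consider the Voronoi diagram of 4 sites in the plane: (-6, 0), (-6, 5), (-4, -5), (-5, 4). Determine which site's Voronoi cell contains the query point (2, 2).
Nearest site = (-5, 4)

The Voronoi cell of site s contains exactly those query points closer to s than to any other site. Compute squared distances from q = (2, 2) to each site:
  (-5 − 2)² + (4 − 2)² = 53
  (-6 − 2)² + (0 − 2)² = 68
  (-6 − 2)² + (5 − 2)² = 73
  (-4 − 2)² + (-5 − 2)² = 85
Minimum is attained by (-5, 4), so q lies in its Voronoi cell.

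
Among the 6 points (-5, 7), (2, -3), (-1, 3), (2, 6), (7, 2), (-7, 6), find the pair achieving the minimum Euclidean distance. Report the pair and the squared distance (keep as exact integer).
Pair = ((-5, 7), (-7, 6)); squared distance = 5

Compute all C(6, 2) = 15 pairwise squared distances (x_i − x_j)² + (y_i − y_j)². The minimum is 5, attained by the pair ((-5, 7), (-7, 6)).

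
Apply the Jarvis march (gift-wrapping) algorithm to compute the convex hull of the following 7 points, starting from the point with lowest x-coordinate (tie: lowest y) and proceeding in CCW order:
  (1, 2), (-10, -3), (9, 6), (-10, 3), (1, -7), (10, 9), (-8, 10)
Hull (CCW) = [(-10, -3), (1, -7), (9, 6), (10, 9), (-8, 10), (-10, 3)]

Jarvis march: at each step, from the current hull vertex p, select the next vertex q as the point such that every other point lies strictly to the left of (or on) the directed line p → q. (Equivalently: for every other point r, the cross product (q − p) × (r − p) ≥ 0.)
Starting point (lowest x, tie lowest y): (-10, -3). Wrap until returning to start. Resulting hull: (-10, -3), (1, -7), (9, 6), (10, 9), (-8, 10), (-10, 3).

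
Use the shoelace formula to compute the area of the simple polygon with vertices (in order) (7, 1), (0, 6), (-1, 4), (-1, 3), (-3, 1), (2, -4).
Area = 97/2

Shoelace formula: Area = (1/2) |Σ_i (x_i · y_{i+1} − x_{i+1} · y_i)| (indices mod n). Compute each cross term:
  (7)(6) − (0)(1) = 42
  (0)(4) − (-1)(6) = 6
  (-1)(3) − (-1)(4) = 1
  (-1)(1) − (-3)(3) = 8
  (-3)(-4) − (2)(1) = 10
  (2)(1) − (7)(-4) = 30
Sum = 97, so (signed) Area = 97/2 = 97/2, |Area| = 97/2.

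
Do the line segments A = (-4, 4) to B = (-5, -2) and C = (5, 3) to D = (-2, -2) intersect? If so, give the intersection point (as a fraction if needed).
No (intersection of containing lines falls outside at least one segment)

Parametrize and solve: t = 52/37, s = 55/37. At least one of these is outside [0, 1], so the segments do not intersect.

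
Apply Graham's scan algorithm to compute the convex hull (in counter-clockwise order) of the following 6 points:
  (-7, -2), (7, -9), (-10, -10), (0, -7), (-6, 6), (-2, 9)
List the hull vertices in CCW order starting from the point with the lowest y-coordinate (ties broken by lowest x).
Hull (CCW) = [(-10, -10), (7, -9), (-2, 9), (-6, 6)]

Graham scan procedure:
  1. Find the pivot p₀ = point with lowest y (tie → lowest x): (-10, -10).
  2. Sort the remaining points by polar angle around p₀.
  3. Walk through sorted points, maintaining a stack; pop the top while the last three entries make a non-left turn (cross product ≤ 0).
  4. Final stack is the convex hull in CCW order: (-10, -10), (7, -9), (-2, 9), (-6, 6).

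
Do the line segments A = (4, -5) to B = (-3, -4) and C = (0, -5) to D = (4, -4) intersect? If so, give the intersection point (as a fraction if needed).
Yes; intersection at (16/11, -51/11) (t = 4/11 on AB, s = 4/11 on CD)

Parametrize AB as A + t(B − A) = (4 + -7 t, -5 + 1 t) and CD as C + s(D − C) = (0 + 4 s, -5 + 1 s). Solve the linear system for (t, s). Determinant = 11 ≠ 0, so a unique intersection of the containing lines exists. Solution: t = 4/11, s = 4/11 — both in [0, 1], so the segments cross. Intersection point: (16/11, -51/11).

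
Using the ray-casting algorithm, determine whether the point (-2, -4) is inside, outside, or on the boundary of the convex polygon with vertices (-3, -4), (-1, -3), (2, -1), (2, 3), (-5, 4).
The point (-2, -4) lies strictly outside the polygon

Cast a horizontal ray to the right from the query point and count how many polygon edges it crosses (each edge strictly once or zero times, handled with the usual half-open convention). 
Parity of crossings → even ⇒ outside.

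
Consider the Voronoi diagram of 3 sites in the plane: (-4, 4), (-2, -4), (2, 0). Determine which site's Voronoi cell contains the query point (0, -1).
Nearest site = (2, 0)

The Voronoi cell of site s contains exactly those query points closer to s than to any other site. Compute squared distances from q = (0, -1) to each site:
  (2 − 0)² + (0 − -1)² = 5
  (-2 − 0)² + (-4 − -1)² = 13
  (-4 − 0)² + (4 − -1)² = 41
Minimum is attained by (2, 0), so q lies in its Voronoi cell.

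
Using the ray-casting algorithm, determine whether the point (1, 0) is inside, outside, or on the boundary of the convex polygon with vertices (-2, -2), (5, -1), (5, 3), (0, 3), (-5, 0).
The point (1, 0) lies strictly inside the polygon

Cast a horizontal ray to the right from the query point and count how many polygon edges it crosses (each edge strictly once or zero times, handled with the usual half-open convention). 
Parity of crossings → odd ⇒ inside.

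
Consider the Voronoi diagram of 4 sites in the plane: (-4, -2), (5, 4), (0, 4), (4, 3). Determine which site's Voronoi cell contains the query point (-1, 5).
Nearest site = (0, 4)

The Voronoi cell of site s contains exactly those query points closer to s than to any other site. Compute squared distances from q = (-1, 5) to each site:
  (0 − -1)² + (4 − 5)² = 2
  (4 − -1)² + (3 − 5)² = 29
  (5 − -1)² + (4 − 5)² = 37
  (-4 − -1)² + (-2 − 5)² = 58
Minimum is attained by (0, 4), so q lies in its Voronoi cell.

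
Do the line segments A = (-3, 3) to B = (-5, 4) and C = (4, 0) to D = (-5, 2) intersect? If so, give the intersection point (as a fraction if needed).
No (intersection of containing lines falls outside at least one segment)

Parametrize and solve: t = -13/5, s = 1/5. At least one of these is outside [0, 1], so the segments do not intersect.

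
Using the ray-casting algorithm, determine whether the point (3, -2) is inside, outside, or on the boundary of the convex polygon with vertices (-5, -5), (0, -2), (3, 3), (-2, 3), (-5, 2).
The point (3, -2) lies strictly outside the polygon

Cast a horizontal ray to the right from the query point and count how many polygon edges it crosses (each edge strictly once or zero times, handled with the usual half-open convention). 
Parity of crossings → even ⇒ outside.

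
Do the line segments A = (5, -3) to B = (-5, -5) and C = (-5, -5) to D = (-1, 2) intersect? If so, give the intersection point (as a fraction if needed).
Yes; intersection at (-5, -5) (t = 1 on AB, s = 0 on CD)

Parametrize AB as A + t(B − A) = (5 + -10 t, -3 + -2 t) and CD as C + s(D − C) = (-5 + 4 s, -5 + 7 s). Solve the linear system for (t, s). Determinant = 62 ≠ 0, so a unique intersection of the containing lines exists. Solution: t = 1, s = 0 — both in [0, 1], so the segments cross. Intersection point: (-5, -5).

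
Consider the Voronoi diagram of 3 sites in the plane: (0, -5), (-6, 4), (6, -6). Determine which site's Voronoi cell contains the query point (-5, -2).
Nearest site = (0, -5)

The Voronoi cell of site s contains exactly those query points closer to s than to any other site. Compute squared distances from q = (-5, -2) to each site:
  (0 − -5)² + (-5 − -2)² = 34
  (-6 − -5)² + (4 − -2)² = 37
  (6 − -5)² + (-6 − -2)² = 137
Minimum is attained by (0, -5), so q lies in its Voronoi cell.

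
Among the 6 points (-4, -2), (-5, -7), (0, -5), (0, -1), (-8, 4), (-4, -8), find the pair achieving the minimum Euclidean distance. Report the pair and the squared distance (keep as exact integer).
Pair = ((-5, -7), (-4, -8)); squared distance = 2

Compute all C(6, 2) = 15 pairwise squared distances (x_i − x_j)² + (y_i − y_j)². The minimum is 2, attained by the pair ((-5, -7), (-4, -8)).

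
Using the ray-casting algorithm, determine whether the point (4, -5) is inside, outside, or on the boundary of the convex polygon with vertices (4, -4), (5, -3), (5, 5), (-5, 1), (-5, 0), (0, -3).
The point (4, -5) lies strictly outside the polygon

Cast a horizontal ray to the right from the query point and count how many polygon edges it crosses (each edge strictly once or zero times, handled with the usual half-open convention). 
Parity of crossings → even ⇒ outside.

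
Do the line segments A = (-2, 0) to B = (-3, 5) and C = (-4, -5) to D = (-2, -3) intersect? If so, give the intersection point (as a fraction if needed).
No (intersection of containing lines falls outside at least one segment)

Parametrize and solve: t = -1/2, s = 5/4. At least one of these is outside [0, 1], so the segments do not intersect.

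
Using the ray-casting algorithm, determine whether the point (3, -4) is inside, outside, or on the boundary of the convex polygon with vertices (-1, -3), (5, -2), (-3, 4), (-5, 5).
The point (3, -4) lies strictly outside the polygon

Cast a horizontal ray to the right from the query point and count how many polygon edges it crosses (each edge strictly once or zero times, handled with the usual half-open convention). 
Parity of crossings → even ⇒ outside.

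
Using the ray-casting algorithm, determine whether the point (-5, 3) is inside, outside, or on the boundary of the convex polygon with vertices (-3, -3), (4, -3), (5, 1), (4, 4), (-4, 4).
The point (-5, 3) lies strictly outside the polygon

Cast a horizontal ray to the right from the query point and count how many polygon edges it crosses (each edge strictly once or zero times, handled with the usual half-open convention). 
Parity of crossings → even ⇒ outside.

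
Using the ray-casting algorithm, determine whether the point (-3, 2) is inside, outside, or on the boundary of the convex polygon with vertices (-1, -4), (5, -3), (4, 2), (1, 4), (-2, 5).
The point (-3, 2) lies strictly outside the polygon

Cast a horizontal ray to the right from the query point and count how many polygon edges it crosses (each edge strictly once or zero times, handled with the usual half-open convention). 
Parity of crossings → even ⇒ outside.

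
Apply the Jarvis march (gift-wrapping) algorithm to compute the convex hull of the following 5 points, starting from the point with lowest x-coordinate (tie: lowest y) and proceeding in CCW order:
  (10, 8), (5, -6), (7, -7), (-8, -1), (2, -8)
Hull (CCW) = [(-8, -1), (2, -8), (7, -7), (10, 8)]

Jarvis march: at each step, from the current hull vertex p, select the next vertex q as the point such that every other point lies strictly to the left of (or on) the directed line p → q. (Equivalently: for every other point r, the cross product (q − p) × (r − p) ≥ 0.)
Starting point (lowest x, tie lowest y): (-8, -1). Wrap until returning to start. Resulting hull: (-8, -1), (2, -8), (7, -7), (10, 8).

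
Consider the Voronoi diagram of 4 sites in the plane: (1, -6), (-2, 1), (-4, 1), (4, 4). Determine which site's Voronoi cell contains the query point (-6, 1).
Nearest site = (-4, 1)

The Voronoi cell of site s contains exactly those query points closer to s than to any other site. Compute squared distances from q = (-6, 1) to each site:
  (-4 − -6)² + (1 − 1)² = 4
  (-2 − -6)² + (1 − 1)² = 16
  (1 − -6)² + (-6 − 1)² = 98
  (4 − -6)² + (4 − 1)² = 109
Minimum is attained by (-4, 1), so q lies in its Voronoi cell.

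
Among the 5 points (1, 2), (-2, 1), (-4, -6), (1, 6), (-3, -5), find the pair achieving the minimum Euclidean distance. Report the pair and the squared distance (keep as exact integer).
Pair = ((-4, -6), (-3, -5)); squared distance = 2

Compute all C(5, 2) = 10 pairwise squared distances (x_i − x_j)² + (y_i − y_j)². The minimum is 2, attained by the pair ((-4, -6), (-3, -5)).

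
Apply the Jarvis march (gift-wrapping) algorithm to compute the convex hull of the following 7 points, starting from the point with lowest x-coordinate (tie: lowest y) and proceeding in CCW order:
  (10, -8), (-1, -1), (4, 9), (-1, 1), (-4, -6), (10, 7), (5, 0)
Hull (CCW) = [(-4, -6), (10, -8), (10, 7), (4, 9), (-1, 1)]

Jarvis march: at each step, from the current hull vertex p, select the next vertex q as the point such that every other point lies strictly to the left of (or on) the directed line p → q. (Equivalently: for every other point r, the cross product (q − p) × (r − p) ≥ 0.)
Starting point (lowest x, tie lowest y): (-4, -6). Wrap until returning to start. Resulting hull: (-4, -6), (10, -8), (10, 7), (4, 9), (-1, 1).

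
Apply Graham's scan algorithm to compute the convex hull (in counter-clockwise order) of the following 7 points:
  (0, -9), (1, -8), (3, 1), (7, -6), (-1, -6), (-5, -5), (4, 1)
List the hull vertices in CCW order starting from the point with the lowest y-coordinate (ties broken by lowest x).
Hull (CCW) = [(0, -9), (7, -6), (4, 1), (3, 1), (-5, -5)]

Graham scan procedure:
  1. Find the pivot p₀ = point with lowest y (tie → lowest x): (0, -9).
  2. Sort the remaining points by polar angle around p₀.
  3. Walk through sorted points, maintaining a stack; pop the top while the last three entries make a non-left turn (cross product ≤ 0).
  4. Final stack is the convex hull in CCW order: (0, -9), (7, -6), (4, 1), (3, 1), (-5, -5).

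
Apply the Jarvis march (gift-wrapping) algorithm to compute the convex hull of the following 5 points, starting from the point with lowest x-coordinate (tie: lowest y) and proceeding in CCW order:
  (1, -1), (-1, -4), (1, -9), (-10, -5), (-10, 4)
Hull (CCW) = [(-10, -5), (1, -9), (1, -1), (-10, 4)]

Jarvis march: at each step, from the current hull vertex p, select the next vertex q as the point such that every other point lies strictly to the left of (or on) the directed line p → q. (Equivalently: for every other point r, the cross product (q − p) × (r − p) ≥ 0.)
Starting point (lowest x, tie lowest y): (-10, -5). Wrap until returning to start. Resulting hull: (-10, -5), (1, -9), (1, -1), (-10, 4).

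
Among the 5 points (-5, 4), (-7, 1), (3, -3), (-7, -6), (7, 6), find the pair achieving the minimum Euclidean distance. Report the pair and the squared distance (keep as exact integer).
Pair = ((-5, 4), (-7, 1)); squared distance = 13

Compute all C(5, 2) = 10 pairwise squared distances (x_i − x_j)² + (y_i − y_j)². The minimum is 13, attained by the pair ((-5, 4), (-7, 1)).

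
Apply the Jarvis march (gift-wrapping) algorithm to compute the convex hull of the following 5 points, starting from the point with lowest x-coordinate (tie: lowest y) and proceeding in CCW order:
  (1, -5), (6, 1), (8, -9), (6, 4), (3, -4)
Hull (CCW) = [(1, -5), (8, -9), (6, 4)]

Jarvis march: at each step, from the current hull vertex p, select the next vertex q as the point such that every other point lies strictly to the left of (or on) the directed line p → q. (Equivalently: for every other point r, the cross product (q − p) × (r − p) ≥ 0.)
Starting point (lowest x, tie lowest y): (1, -5). Wrap until returning to start. Resulting hull: (1, -5), (8, -9), (6, 4).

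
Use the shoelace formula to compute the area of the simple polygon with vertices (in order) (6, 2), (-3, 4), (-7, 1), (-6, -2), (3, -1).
Area = 99/2

Shoelace formula: Area = (1/2) |Σ_i (x_i · y_{i+1} − x_{i+1} · y_i)| (indices mod n). Compute each cross term:
  (6)(4) − (-3)(2) = 30
  (-3)(1) − (-7)(4) = 25
  (-7)(-2) − (-6)(1) = 20
  (-6)(-1) − (3)(-2) = 12
  (3)(2) − (6)(-1) = 12
Sum = 99, so (signed) Area = 99/2 = 99/2, |Area| = 99/2.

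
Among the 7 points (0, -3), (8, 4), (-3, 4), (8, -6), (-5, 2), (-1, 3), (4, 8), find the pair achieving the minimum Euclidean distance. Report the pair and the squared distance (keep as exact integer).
Pair = ((-3, 4), (-1, 3)); squared distance = 5

Compute all C(7, 2) = 21 pairwise squared distances (x_i − x_j)² + (y_i − y_j)². The minimum is 5, attained by the pair ((-3, 4), (-1, 3)).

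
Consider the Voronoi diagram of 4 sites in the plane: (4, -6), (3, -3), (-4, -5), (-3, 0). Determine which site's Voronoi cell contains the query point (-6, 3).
Nearest site = (-3, 0)

The Voronoi cell of site s contains exactly those query points closer to s than to any other site. Compute squared distances from q = (-6, 3) to each site:
  (-3 − -6)² + (0 − 3)² = 18
  (-4 − -6)² + (-5 − 3)² = 68
  (3 − -6)² + (-3 − 3)² = 117
  (4 − -6)² + (-6 − 3)² = 181
Minimum is attained by (-3, 0), so q lies in its Voronoi cell.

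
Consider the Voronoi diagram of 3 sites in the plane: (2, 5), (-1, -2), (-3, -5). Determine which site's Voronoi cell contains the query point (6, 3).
Nearest site = (2, 5)

The Voronoi cell of site s contains exactly those query points closer to s than to any other site. Compute squared distances from q = (6, 3) to each site:
  (2 − 6)² + (5 − 3)² = 20
  (-1 − 6)² + (-2 − 3)² = 74
  (-3 − 6)² + (-5 − 3)² = 145
Minimum is attained by (2, 5), so q lies in its Voronoi cell.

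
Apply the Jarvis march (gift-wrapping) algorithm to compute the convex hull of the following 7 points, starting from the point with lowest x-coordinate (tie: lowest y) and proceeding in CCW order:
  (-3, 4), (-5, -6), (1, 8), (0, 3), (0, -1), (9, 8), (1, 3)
Hull (CCW) = [(-5, -6), (9, 8), (1, 8), (-3, 4)]

Jarvis march: at each step, from the current hull vertex p, select the next vertex q as the point such that every other point lies strictly to the left of (or on) the directed line p → q. (Equivalently: for every other point r, the cross product (q − p) × (r − p) ≥ 0.)
Starting point (lowest x, tie lowest y): (-5, -6). Wrap until returning to start. Resulting hull: (-5, -6), (9, 8), (1, 8), (-3, 4).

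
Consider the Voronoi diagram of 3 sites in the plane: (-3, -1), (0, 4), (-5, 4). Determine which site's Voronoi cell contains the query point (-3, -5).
Nearest site = (-3, -1)

The Voronoi cell of site s contains exactly those query points closer to s than to any other site. Compute squared distances from q = (-3, -5) to each site:
  (-3 − -3)² + (-1 − -5)² = 16
  (-5 − -3)² + (4 − -5)² = 85
  (0 − -3)² + (4 − -5)² = 90
Minimum is attained by (-3, -1), so q lies in its Voronoi cell.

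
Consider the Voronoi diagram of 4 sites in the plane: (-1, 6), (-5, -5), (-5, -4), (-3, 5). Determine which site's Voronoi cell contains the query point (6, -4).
Nearest site = (-5, -4)

The Voronoi cell of site s contains exactly those query points closer to s than to any other site. Compute squared distances from q = (6, -4) to each site:
  (-5 − 6)² + (-4 − -4)² = 121
  (-5 − 6)² + (-5 − -4)² = 122
  (-1 − 6)² + (6 − -4)² = 149
  (-3 − 6)² + (5 − -4)² = 162
Minimum is attained by (-5, -4), so q lies in its Voronoi cell.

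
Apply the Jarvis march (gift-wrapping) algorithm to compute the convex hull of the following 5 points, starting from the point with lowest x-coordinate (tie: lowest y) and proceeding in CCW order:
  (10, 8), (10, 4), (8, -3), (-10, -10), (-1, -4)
Hull (CCW) = [(-10, -10), (8, -3), (10, 4), (10, 8)]

Jarvis march: at each step, from the current hull vertex p, select the next vertex q as the point such that every other point lies strictly to the left of (or on) the directed line p → q. (Equivalently: for every other point r, the cross product (q − p) × (r − p) ≥ 0.)
Starting point (lowest x, tie lowest y): (-10, -10). Wrap until returning to start. Resulting hull: (-10, -10), (8, -3), (10, 4), (10, 8).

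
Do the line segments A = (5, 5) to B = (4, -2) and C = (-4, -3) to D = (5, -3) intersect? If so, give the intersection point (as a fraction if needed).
No (intersection of containing lines falls outside at least one segment)

Parametrize and solve: t = 8/7, s = 55/63. At least one of these is outside [0, 1], so the segments do not intersect.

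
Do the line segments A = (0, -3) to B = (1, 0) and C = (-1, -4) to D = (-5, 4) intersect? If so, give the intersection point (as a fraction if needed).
No (intersection of containing lines falls outside at least one segment)

Parametrize and solve: t = -3/5, s = -1/10. At least one of these is outside [0, 1], so the segments do not intersect.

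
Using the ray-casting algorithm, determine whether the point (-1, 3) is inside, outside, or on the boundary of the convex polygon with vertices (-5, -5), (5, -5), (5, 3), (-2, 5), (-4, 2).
The point (-1, 3) lies strictly inside the polygon

Cast a horizontal ray to the right from the query point and count how many polygon edges it crosses (each edge strictly once or zero times, handled with the usual half-open convention). 
Parity of crossings → odd ⇒ inside.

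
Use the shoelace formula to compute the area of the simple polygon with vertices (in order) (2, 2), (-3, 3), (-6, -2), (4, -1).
Area = 30

Shoelace formula: Area = (1/2) |Σ_i (x_i · y_{i+1} − x_{i+1} · y_i)| (indices mod n). Compute each cross term:
  (2)(3) − (-3)(2) = 12
  (-3)(-2) − (-6)(3) = 24
  (-6)(-1) − (4)(-2) = 14
  (4)(2) − (2)(-1) = 10
Sum = 60, so (signed) Area = 60/2 = 30, |Area| = 30.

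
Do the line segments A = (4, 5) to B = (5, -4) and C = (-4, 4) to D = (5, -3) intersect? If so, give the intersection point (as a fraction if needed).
Yes; intersection at (361/74, -215/74) (t = 65/74 on AB, s = 73/74 on CD)

Parametrize AB as A + t(B − A) = (4 + 1 t, 5 + -9 t) and CD as C + s(D − C) = (-4 + 9 s, 4 + -7 s). Solve the linear system for (t, s). Determinant = -74 ≠ 0, so a unique intersection of the containing lines exists. Solution: t = 65/74, s = 73/74 — both in [0, 1], so the segments cross. Intersection point: (361/74, -215/74).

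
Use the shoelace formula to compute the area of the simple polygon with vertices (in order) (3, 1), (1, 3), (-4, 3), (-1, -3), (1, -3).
Area = 27

Shoelace formula: Area = (1/2) |Σ_i (x_i · y_{i+1} − x_{i+1} · y_i)| (indices mod n). Compute each cross term:
  (3)(3) − (1)(1) = 8
  (1)(3) − (-4)(3) = 15
  (-4)(-3) − (-1)(3) = 15
  (-1)(-3) − (1)(-3) = 6
  (1)(1) − (3)(-3) = 10
Sum = 54, so (signed) Area = 54/2 = 27, |Area| = 27.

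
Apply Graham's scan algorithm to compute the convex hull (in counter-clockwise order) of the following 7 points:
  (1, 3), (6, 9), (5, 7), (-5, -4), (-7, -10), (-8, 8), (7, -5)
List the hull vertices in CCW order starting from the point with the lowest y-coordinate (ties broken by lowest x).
Hull (CCW) = [(-7, -10), (7, -5), (6, 9), (-8, 8)]

Graham scan procedure:
  1. Find the pivot p₀ = point with lowest y (tie → lowest x): (-7, -10).
  2. Sort the remaining points by polar angle around p₀.
  3. Walk through sorted points, maintaining a stack; pop the top while the last three entries make a non-left turn (cross product ≤ 0).
  4. Final stack is the convex hull in CCW order: (-7, -10), (7, -5), (6, 9), (-8, 8).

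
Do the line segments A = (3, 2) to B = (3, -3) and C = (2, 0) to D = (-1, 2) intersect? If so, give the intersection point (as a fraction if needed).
No (intersection of containing lines falls outside at least one segment)

Parametrize and solve: t = 8/15, s = -1/3. At least one of these is outside [0, 1], so the segments do not intersect.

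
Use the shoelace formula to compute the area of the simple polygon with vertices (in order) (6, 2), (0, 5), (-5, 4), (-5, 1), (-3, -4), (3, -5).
Area = 78

Shoelace formula: Area = (1/2) |Σ_i (x_i · y_{i+1} − x_{i+1} · y_i)| (indices mod n). Compute each cross term:
  (6)(5) − (0)(2) = 30
  (0)(4) − (-5)(5) = 25
  (-5)(1) − (-5)(4) = 15
  (-5)(-4) − (-3)(1) = 23
  (-3)(-5) − (3)(-4) = 27
  (3)(2) − (6)(-5) = 36
Sum = 156, so (signed) Area = 156/2 = 78, |Area| = 78.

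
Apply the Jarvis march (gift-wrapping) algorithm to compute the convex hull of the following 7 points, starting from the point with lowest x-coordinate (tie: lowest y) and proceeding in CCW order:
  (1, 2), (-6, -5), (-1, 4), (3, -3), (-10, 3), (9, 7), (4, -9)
Hull (CCW) = [(-10, 3), (-6, -5), (4, -9), (9, 7)]

Jarvis march: at each step, from the current hull vertex p, select the next vertex q as the point such that every other point lies strictly to the left of (or on) the directed line p → q. (Equivalently: for every other point r, the cross product (q − p) × (r − p) ≥ 0.)
Starting point (lowest x, tie lowest y): (-10, 3). Wrap until returning to start. Resulting hull: (-10, 3), (-6, -5), (4, -9), (9, 7).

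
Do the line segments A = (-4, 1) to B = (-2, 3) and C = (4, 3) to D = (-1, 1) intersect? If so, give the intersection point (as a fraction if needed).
No (intersection of containing lines falls outside at least one segment)

Parametrize and solve: t = -1, s = 2. At least one of these is outside [0, 1], so the segments do not intersect.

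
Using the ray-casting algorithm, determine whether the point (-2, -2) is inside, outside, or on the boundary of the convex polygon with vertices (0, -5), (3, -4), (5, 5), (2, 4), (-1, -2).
The point (-2, -2) lies strictly outside the polygon

Cast a horizontal ray to the right from the query point and count how many polygon edges it crosses (each edge strictly once or zero times, handled with the usual half-open convention). 
Parity of crossings → even ⇒ outside.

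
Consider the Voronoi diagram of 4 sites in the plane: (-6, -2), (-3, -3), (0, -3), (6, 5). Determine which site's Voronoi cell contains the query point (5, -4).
Nearest site = (0, -3)

The Voronoi cell of site s contains exactly those query points closer to s than to any other site. Compute squared distances from q = (5, -4) to each site:
  (0 − 5)² + (-3 − -4)² = 26
  (-3 − 5)² + (-3 − -4)² = 65
  (6 − 5)² + (5 − -4)² = 82
  (-6 − 5)² + (-2 − -4)² = 125
Minimum is attained by (0, -3), so q lies in its Voronoi cell.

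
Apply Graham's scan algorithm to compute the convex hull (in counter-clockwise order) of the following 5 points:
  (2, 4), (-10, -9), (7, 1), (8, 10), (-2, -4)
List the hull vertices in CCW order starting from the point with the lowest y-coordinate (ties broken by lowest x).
Hull (CCW) = [(-10, -9), (7, 1), (8, 10), (2, 4)]

Graham scan procedure:
  1. Find the pivot p₀ = point with lowest y (tie → lowest x): (-10, -9).
  2. Sort the remaining points by polar angle around p₀.
  3. Walk through sorted points, maintaining a stack; pop the top while the last three entries make a non-left turn (cross product ≤ 0).
  4. Final stack is the convex hull in CCW order: (-10, -9), (7, 1), (8, 10), (2, 4).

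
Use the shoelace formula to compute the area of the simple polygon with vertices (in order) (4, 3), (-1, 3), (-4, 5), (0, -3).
Area = 23

Shoelace formula: Area = (1/2) |Σ_i (x_i · y_{i+1} − x_{i+1} · y_i)| (indices mod n). Compute each cross term:
  (4)(3) − (-1)(3) = 15
  (-1)(5) − (-4)(3) = 7
  (-4)(-3) − (0)(5) = 12
  (0)(3) − (4)(-3) = 12
Sum = 46, so (signed) Area = 46/2 = 23, |Area| = 23.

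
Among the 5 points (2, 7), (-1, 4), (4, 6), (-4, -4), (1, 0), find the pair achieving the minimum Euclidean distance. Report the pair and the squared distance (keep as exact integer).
Pair = ((2, 7), (4, 6)); squared distance = 5

Compute all C(5, 2) = 10 pairwise squared distances (x_i − x_j)² + (y_i − y_j)². The minimum is 5, attained by the pair ((2, 7), (4, 6)).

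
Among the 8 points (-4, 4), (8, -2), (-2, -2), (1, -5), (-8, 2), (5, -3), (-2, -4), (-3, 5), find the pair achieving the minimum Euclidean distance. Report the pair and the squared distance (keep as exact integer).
Pair = ((-4, 4), (-3, 5)); squared distance = 2

Compute all C(8, 2) = 28 pairwise squared distances (x_i − x_j)² + (y_i − y_j)². The minimum is 2, attained by the pair ((-4, 4), (-3, 5)).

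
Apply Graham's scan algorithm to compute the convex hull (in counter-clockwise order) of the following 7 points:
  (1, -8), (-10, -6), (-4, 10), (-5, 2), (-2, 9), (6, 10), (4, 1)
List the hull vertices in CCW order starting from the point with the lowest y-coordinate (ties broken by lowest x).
Hull (CCW) = [(1, -8), (4, 1), (6, 10), (-4, 10), (-10, -6)]

Graham scan procedure:
  1. Find the pivot p₀ = point with lowest y (tie → lowest x): (1, -8).
  2. Sort the remaining points by polar angle around p₀.
  3. Walk through sorted points, maintaining a stack; pop the top while the last three entries make a non-left turn (cross product ≤ 0).
  4. Final stack is the convex hull in CCW order: (1, -8), (4, 1), (6, 10), (-4, 10), (-10, -6).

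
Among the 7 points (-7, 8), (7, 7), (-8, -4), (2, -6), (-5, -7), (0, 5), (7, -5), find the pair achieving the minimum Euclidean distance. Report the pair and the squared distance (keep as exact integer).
Pair = ((-8, -4), (-5, -7)); squared distance = 18

Compute all C(7, 2) = 21 pairwise squared distances (x_i − x_j)² + (y_i − y_j)². The minimum is 18, attained by the pair ((-8, -4), (-5, -7)).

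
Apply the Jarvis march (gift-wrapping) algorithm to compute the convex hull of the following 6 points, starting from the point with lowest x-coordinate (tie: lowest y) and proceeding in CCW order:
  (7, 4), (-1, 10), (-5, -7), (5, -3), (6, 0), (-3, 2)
Hull (CCW) = [(-5, -7), (5, -3), (6, 0), (7, 4), (-1, 10), (-3, 2)]

Jarvis march: at each step, from the current hull vertex p, select the next vertex q as the point such that every other point lies strictly to the left of (or on) the directed line p → q. (Equivalently: for every other point r, the cross product (q − p) × (r − p) ≥ 0.)
Starting point (lowest x, tie lowest y): (-5, -7). Wrap until returning to start. Resulting hull: (-5, -7), (5, -3), (6, 0), (7, 4), (-1, 10), (-3, 2).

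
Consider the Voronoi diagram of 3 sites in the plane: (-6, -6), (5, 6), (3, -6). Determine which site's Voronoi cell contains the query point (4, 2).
Nearest site = (5, 6)

The Voronoi cell of site s contains exactly those query points closer to s than to any other site. Compute squared distances from q = (4, 2) to each site:
  (5 − 4)² + (6 − 2)² = 17
  (3 − 4)² + (-6 − 2)² = 65
  (-6 − 4)² + (-6 − 2)² = 164
Minimum is attained by (5, 6), so q lies in its Voronoi cell.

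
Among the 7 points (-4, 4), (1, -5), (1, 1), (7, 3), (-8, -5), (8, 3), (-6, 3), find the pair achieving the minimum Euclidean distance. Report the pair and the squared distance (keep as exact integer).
Pair = ((7, 3), (8, 3)); squared distance = 1

Compute all C(7, 2) = 21 pairwise squared distances (x_i − x_j)² + (y_i − y_j)². The minimum is 1, attained by the pair ((7, 3), (8, 3)).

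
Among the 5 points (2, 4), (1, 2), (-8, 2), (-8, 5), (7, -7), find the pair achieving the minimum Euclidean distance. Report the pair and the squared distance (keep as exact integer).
Pair = ((2, 4), (1, 2)); squared distance = 5

Compute all C(5, 2) = 10 pairwise squared distances (x_i − x_j)² + (y_i − y_j)². The minimum is 5, attained by the pair ((2, 4), (1, 2)).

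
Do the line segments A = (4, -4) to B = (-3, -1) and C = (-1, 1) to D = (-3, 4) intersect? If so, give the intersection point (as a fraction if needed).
No (intersection of containing lines falls outside at least one segment)

Parametrize and solve: t = 1/3, s = -4/3. At least one of these is outside [0, 1], so the segments do not intersect.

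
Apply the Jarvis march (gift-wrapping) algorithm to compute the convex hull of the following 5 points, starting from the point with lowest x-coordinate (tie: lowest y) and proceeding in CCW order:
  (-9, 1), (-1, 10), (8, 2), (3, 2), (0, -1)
Hull (CCW) = [(-9, 1), (0, -1), (8, 2), (-1, 10)]

Jarvis march: at each step, from the current hull vertex p, select the next vertex q as the point such that every other point lies strictly to the left of (or on) the directed line p → q. (Equivalently: for every other point r, the cross product (q − p) × (r − p) ≥ 0.)
Starting point (lowest x, tie lowest y): (-9, 1). Wrap until returning to start. Resulting hull: (-9, 1), (0, -1), (8, 2), (-1, 10).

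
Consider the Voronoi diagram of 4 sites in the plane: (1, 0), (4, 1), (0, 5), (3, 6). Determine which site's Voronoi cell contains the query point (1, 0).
Nearest site = (1, 0)

The Voronoi cell of site s contains exactly those query points closer to s than to any other site. Compute squared distances from q = (1, 0) to each site:
  (1 − 1)² + (0 − 0)² = 0
  (4 − 1)² + (1 − 0)² = 10
  (0 − 1)² + (5 − 0)² = 26
  (3 − 1)² + (6 − 0)² = 40
Minimum is attained by (1, 0), so q lies in its Voronoi cell.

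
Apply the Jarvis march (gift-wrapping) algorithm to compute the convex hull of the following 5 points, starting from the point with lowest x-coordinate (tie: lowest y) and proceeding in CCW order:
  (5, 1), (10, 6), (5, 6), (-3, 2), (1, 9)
Hull (CCW) = [(-3, 2), (5, 1), (10, 6), (1, 9)]

Jarvis march: at each step, from the current hull vertex p, select the next vertex q as the point such that every other point lies strictly to the left of (or on) the directed line p → q. (Equivalently: for every other point r, the cross product (q − p) × (r − p) ≥ 0.)
Starting point (lowest x, tie lowest y): (-3, 2). Wrap until returning to start. Resulting hull: (-3, 2), (5, 1), (10, 6), (1, 9).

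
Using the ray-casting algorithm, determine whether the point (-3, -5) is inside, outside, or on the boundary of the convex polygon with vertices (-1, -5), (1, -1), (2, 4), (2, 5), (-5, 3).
The point (-3, -5) lies strictly outside the polygon

Cast a horizontal ray to the right from the query point and count how many polygon edges it crosses (each edge strictly once or zero times, handled with the usual half-open convention). 
Parity of crossings → even ⇒ outside.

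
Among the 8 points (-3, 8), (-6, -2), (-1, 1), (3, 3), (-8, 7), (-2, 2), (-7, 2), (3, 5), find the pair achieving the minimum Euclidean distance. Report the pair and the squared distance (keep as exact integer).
Pair = ((-1, 1), (-2, 2)); squared distance = 2

Compute all C(8, 2) = 28 pairwise squared distances (x_i − x_j)² + (y_i − y_j)². The minimum is 2, attained by the pair ((-1, 1), (-2, 2)).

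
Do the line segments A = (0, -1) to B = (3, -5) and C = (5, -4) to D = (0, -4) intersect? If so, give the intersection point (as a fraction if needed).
Yes; intersection at (9/4, -4) (t = 3/4 on AB, s = 11/20 on CD)

Parametrize AB as A + t(B − A) = (0 + 3 t, -1 + -4 t) and CD as C + s(D − C) = (5 + -5 s, -4 + 0 s). Solve the linear system for (t, s). Determinant = 20 ≠ 0, so a unique intersection of the containing lines exists. Solution: t = 3/4, s = 11/20 — both in [0, 1], so the segments cross. Intersection point: (9/4, -4).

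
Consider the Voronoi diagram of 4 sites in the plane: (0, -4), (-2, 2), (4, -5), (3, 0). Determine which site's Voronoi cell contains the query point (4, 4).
Nearest site = (3, 0)

The Voronoi cell of site s contains exactly those query points closer to s than to any other site. Compute squared distances from q = (4, 4) to each site:
  (3 − 4)² + (0 − 4)² = 17
  (-2 − 4)² + (2 − 4)² = 40
  (0 − 4)² + (-4 − 4)² = 80
  (4 − 4)² + (-5 − 4)² = 81
Minimum is attained by (3, 0), so q lies in its Voronoi cell.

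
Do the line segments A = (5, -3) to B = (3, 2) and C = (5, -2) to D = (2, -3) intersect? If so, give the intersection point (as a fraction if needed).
Yes; intersection at (79/17, -36/17) (t = 3/17 on AB, s = 2/17 on CD)

Parametrize AB as A + t(B − A) = (5 + -2 t, -3 + 5 t) and CD as C + s(D − C) = (5 + -3 s, -2 + -1 s). Solve the linear system for (t, s). Determinant = -17 ≠ 0, so a unique intersection of the containing lines exists. Solution: t = 3/17, s = 2/17 — both in [0, 1], so the segments cross. Intersection point: (79/17, -36/17).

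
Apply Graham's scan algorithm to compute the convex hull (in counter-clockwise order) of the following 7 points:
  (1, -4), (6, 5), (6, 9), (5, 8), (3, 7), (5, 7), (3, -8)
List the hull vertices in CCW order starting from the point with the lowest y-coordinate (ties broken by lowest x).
Hull (CCW) = [(3, -8), (6, 5), (6, 9), (3, 7), (1, -4)]

Graham scan procedure:
  1. Find the pivot p₀ = point with lowest y (tie → lowest x): (3, -8).
  2. Sort the remaining points by polar angle around p₀.
  3. Walk through sorted points, maintaining a stack; pop the top while the last three entries make a non-left turn (cross product ≤ 0).
  4. Final stack is the convex hull in CCW order: (3, -8), (6, 5), (6, 9), (3, 7), (1, -4).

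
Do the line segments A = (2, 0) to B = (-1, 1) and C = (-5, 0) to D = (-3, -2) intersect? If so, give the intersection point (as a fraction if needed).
No (intersection of containing lines falls outside at least one segment)

Parametrize and solve: t = 7/2, s = -7/4. At least one of these is outside [0, 1], so the segments do not intersect.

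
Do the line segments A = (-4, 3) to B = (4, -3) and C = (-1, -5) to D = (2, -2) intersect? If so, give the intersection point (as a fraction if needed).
No (intersection of containing lines falls outside at least one segment)

Parametrize and solve: t = 11/14, s = 23/21. At least one of these is outside [0, 1], so the segments do not intersect.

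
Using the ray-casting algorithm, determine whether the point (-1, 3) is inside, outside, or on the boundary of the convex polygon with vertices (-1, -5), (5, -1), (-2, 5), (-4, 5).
The point (-1, 3) lies strictly inside the polygon

Cast a horizontal ray to the right from the query point and count how many polygon edges it crosses (each edge strictly once or zero times, handled with the usual half-open convention). 
Parity of crossings → odd ⇒ inside.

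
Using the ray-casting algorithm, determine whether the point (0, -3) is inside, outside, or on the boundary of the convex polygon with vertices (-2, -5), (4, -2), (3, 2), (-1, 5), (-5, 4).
The point (0, -3) lies strictly inside the polygon

Cast a horizontal ray to the right from the query point and count how many polygon edges it crosses (each edge strictly once or zero times, handled with the usual half-open convention). 
Parity of crossings → odd ⇒ inside.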